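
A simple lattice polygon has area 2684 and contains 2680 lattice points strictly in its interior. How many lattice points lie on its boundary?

Pick's theorem gives A = I + B/2 − 1, so B = 2(A − I + 1) = 2(2684 − 2680 + 1) = 10.

10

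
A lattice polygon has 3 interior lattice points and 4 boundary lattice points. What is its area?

4

Pick's theorem states A = I + B/2 − 1, so A = 3 + 4/2 − 1 = 4.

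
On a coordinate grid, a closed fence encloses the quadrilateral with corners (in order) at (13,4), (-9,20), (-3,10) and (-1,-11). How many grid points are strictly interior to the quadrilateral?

By the shoelace formula, twice the signed area is |[13·20 − (-9)·4] + [(-9)·10 − (-3)·20] + [(-3)·(-11) − (-1)·10] + [(-1)·4 − 13·(-11)]| = 448, so the area is 224.
The number of boundary lattice points is Σ gcd(|Δx|,|Δy|) = gcd(22,16) + gcd(6,10) + gcd(2,21) + gcd(14,15) = 2+2+1+1 = 6.
Pick's theorem gives I = A − B/2 + 1 = 224 − 6/2 + 1 = 222.

222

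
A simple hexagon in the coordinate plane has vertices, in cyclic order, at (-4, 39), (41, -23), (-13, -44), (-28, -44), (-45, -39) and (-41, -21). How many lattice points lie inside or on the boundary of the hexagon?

3760

Using the shoelace formula, 2A = |[(-4)·(-23) − 41·39] + [41·(-44) − (-13)·(-23)] + [(-13)·(-44) − (-28)·(-44)] + [(-28)·(-39) − (-45)·(-44)] + [(-45)·(-21) − (-41)·(-39)] + [(-41)·39 − (-4)·(-21)]| = 7495, so the area is 7495/2.
Along each edge there are gcd(|Δx|,|Δy|)+1 lattice points, so counting each shared vertex once the boundary has gcd(45,62) + gcd(54,21) + gcd(15,0) + gcd(17,5) + gcd(4,18) + gcd(37,60) = 1+3+15+1+2+1 = 23.
Pick's theorem gives I = A − B/2 + 1 = 7495/2 − 23/2 + 1 = 3737, so the closed region contains I + B = 3737 + 23 = 3760 lattice points.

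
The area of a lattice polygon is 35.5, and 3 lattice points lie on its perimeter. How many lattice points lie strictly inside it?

Pick's theorem A = I + B/2 − 1 rearranges to I = A − B/2 + 1 = 35.5 − 3/2 + 1 = 35.

35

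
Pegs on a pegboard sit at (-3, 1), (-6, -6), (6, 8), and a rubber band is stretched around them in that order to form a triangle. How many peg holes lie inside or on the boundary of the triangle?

24

The shoelace formula gives twice the area as |[(-3)·(-6) − (-6)·1] + [(-6)·8 − 6·(-6)] + [6·1 − (-3)·8]| = 42, so the area is 21.
Along each edge there are gcd(|Δx|,|Δy|)+1 lattice points, so counting each shared vertex once the boundary has gcd(3,7) + gcd(12,14) + gcd(9,7) = 1+2+1 = 4.
Pick's theorem gives I = A − B/2 + 1 = 21 − 4/2 + 1 = 20, so the closed region contains I + B = 20 + 4 = 24 lattice points.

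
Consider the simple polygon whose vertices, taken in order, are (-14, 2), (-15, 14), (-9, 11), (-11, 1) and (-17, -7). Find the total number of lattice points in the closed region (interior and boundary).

The shoelace formula gives twice the area as |[(-14)·14 − (-15)·2] + [(-15)·11 − (-9)·14] + [(-9)·1 − (-11)·11] + [(-11)·(-7) − (-17)·1] + [(-17)·2 − (-14)·(-7)]| = 131, so the area is 131/2.
Summing gcd(|Δx|,|Δy|) over the edges gives the boundary count: gcd(1,12) + gcd(6,3) + gcd(2,10) + gcd(6,8) + gcd(3,9) = 1+3+2+2+3 = 11.
Pick's theorem gives I = A − B/2 + 1 = 131/2 − 11/2 + 1 = 61, so the closed region contains I + B = 61 + 11 = 72 lattice points.

72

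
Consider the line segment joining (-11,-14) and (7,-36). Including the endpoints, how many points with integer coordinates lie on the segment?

3

The number of lattice points on a segment between lattice points is gcd(|Δx|,|Δy|) + 1 = gcd(18,22) + 1 = 2 + 1 = 3.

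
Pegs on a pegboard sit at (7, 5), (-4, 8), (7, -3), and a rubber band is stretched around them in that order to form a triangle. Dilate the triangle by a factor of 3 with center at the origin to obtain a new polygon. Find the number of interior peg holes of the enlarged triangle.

367

By the shoelace formula, twice the signed area is |[7·8 − (-4)·5] + [(-4)·(-3) − 7·8] + [7·5 − 7·(-3)]| = 88, so the area is 44.
Summing gcd(|Δx|,|Δy|) over the edges gives the boundary count: gcd(11,3) + gcd(11,11) + gcd(0,8) = 1+11+8 = 20.
Scaling by 3 multiplies the area by 3² = 9 (so the new area is 396) and multiplies the boundary lattice-point count by 3, giving 60.
By Pick's theorem, the interior count of the dilated polygon is 396 − 60/2 + 1 = 367.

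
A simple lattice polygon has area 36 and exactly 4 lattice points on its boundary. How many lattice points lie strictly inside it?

From Pick's theorem, I = A − B/2 + 1 = 36 − 4/2 + 1 = 35.

35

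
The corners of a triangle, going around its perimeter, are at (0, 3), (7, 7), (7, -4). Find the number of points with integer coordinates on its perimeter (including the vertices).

Along each edge there are gcd(|Δx|,|Δy|)+1 lattice points, so counting each shared vertex once the boundary has gcd(7,4) + gcd(0,11) + gcd(7,7) = 1+11+7 = 19.

19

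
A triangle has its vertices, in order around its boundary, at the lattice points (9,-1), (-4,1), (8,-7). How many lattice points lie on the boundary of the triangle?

Along each edge there are gcd(|Δx|,|Δy|)+1 lattice points, so counting each shared vertex once the boundary has gcd(13,2) + gcd(12,8) + gcd(1,6) = 1+4+1 = 6.

6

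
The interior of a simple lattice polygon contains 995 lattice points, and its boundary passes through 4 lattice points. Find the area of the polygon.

By Pick's theorem, A = I + B/2 − 1 = 995 + 4/2 − 1 = 996.

996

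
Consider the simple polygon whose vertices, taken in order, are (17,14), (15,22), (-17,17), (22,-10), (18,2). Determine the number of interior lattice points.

511

Using the shoelace formula, 2A = |[17·22 − 15·14] + [15·17 − (-17)·22] + [(-17)·(-10) − 22·17] + [22·2 − 18·(-10)] + [18·14 − 17·2]| = 1031, so the area is 515.5.
Summing gcd(|Δx|,|Δy|) over the edges gives the boundary count: gcd(2,8) + gcd(32,5) + gcd(39,27) + gcd(4,12) + gcd(1,12) = 2+1+3+4+1 = 11.
Pick's theorem gives I = A − B/2 + 1 = 515.5 − 11/2 + 1 = 511.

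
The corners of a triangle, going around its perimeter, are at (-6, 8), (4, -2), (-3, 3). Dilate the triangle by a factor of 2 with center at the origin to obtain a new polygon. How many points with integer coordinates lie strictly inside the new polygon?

The shoelace formula gives twice the area as |((-6)·(-2) − 4·8) + (4·3 − (-3)·(-2)) + ((-3)·8 − (-6)·3)| = 20, so the area is 10.
Summing gcd(|Δx|,|Δy|) over the edges gives the boundary count: gcd(10,10) + gcd(7,5) + gcd(3,5) = 10+1+1 = 12.
Scaling by 2 multiplies the area by 2² = 4 (so the new area is 40) and multiplies the boundary lattice-point count by 2, giving 24.
By Pick's theorem, the interior count of the dilated polygon is 40 − 24/2 + 1 = 29.

29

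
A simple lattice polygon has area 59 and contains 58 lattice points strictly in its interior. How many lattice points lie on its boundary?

Pick's theorem gives A = I + B/2 − 1, so B = 2(A − I + 1) = 2(59 − 58 + 1) = 4.

4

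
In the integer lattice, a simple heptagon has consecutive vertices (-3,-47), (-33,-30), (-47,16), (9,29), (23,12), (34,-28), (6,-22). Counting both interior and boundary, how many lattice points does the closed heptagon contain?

3728

By the shoelace formula, twice the signed area is |((-3)·(-30) − (-33)·(-47)) + ((-33)·16 − (-47)·(-30)) + ((-47)·29 − 9·16) + (9·12 − 23·29) + (23·(-28) − 34·12) + (34·(-22) − 6·(-28)) + (6·(-47) − (-3)·(-22))| = 7445, so the area is 3722.5.
The number of boundary lattice points is Σ gcd(|Δx|,|Δy|) = gcd(30,17) + gcd(14,46) + gcd(56,13) + gcd(14,17) + gcd(11,40) + gcd(28,6) + gcd(9,25) = 1+2+1+1+1+2+1 = 9.
Pick's theorem gives I = A − B/2 + 1 = 3722.5 − 9/2 + 1 = 3719, so the closed region contains I + B = 3719 + 9 = 3728 lattice points.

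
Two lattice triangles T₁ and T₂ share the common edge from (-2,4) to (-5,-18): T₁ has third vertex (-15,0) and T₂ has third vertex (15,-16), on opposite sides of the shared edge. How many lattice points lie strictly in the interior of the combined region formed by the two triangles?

The union is the simple quadrilateral with vertices (-2,4), (-15,0), (-5,-18), (15,-16) in order.
By the shoelace formula, twice the signed area is |((-2)·0 − (-15)·4) + ((-15)·(-18) − (-5)·0) + ((-5)·(-16) − 15·(-18)) + (15·4 − (-2)·(-16))| = 708, so the area is 354.
The number of boundary lattice points is Σ gcd(|Δx|,|Δy|) = gcd(13,4) + gcd(10,18) + gcd(20,2) + gcd(17,20) = 1+2+2+1 = 6.
By Pick's theorem I = A − B/2 + 1 = 354 − 6/2 + 1 = 352.

352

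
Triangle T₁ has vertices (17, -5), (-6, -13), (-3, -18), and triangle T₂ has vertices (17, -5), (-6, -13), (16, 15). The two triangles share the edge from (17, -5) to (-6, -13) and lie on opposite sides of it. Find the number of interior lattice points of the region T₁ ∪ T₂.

302

The union is the simple quadrilateral with vertices (17, -5), (-3, -18), (-6, -13), (16, 15) in order.
The shoelace formula gives twice the area as |[17·(-18) − (-3)·(-5)] + [(-3)·(-13) − (-6)·(-18)] + [(-6)·15 − 16·(-13)] + [16·(-5) − 17·15]| = 607, so the area is 607/2.
The number of boundary lattice points is Σ gcd(|Δx|,|Δy|) = gcd(20,13) + gcd(3,5) + gcd(22,28) + gcd(1,20) = 1+1+2+1 = 5.
By Pick's theorem I = A − B/2 + 1 = 607/2 − 5/2 + 1 = 302.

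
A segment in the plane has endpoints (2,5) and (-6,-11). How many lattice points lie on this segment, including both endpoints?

The number of lattice points on a segment between lattice points is gcd(|Δx|,|Δy|) + 1 = gcd(8,16) + 1 = 8 + 1 = 9.

9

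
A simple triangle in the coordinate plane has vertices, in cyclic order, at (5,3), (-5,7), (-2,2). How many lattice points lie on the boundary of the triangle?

4

Along each edge there are gcd(|Δx|,|Δy|)+1 lattice points, so counting each shared vertex once the boundary has gcd(10,4) + gcd(3,5) + gcd(7,1) = 2+1+1 = 4.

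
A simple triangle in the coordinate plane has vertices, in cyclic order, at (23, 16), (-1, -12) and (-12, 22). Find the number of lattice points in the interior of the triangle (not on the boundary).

Using the shoelace formula, 2A = |(23·(-12) − (-1)·16) + ((-1)·22 − (-12)·(-12)) + ((-12)·16 − 23·22)| = 1124, so the area is 562.
The number of boundary lattice points is Σ gcd(|Δx|,|Δy|) = gcd(24,28) + gcd(11,34) + gcd(35,6) = 4+1+1 = 6.
By Pick's theorem A = I + B/2 − 1, so I = 562 − 6/2 + 1 = 560.

560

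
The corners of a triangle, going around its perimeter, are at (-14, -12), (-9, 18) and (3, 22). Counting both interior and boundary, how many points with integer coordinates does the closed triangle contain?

184

By the shoelace formula, twice the signed area is |[(-14)·18 − (-9)·(-12)] + [(-9)·22 − 3·18] + [3·(-12) − (-14)·22]| = 340, so the area is 170.
The number of boundary lattice points is Σ gcd(|Δx|,|Δy|) = gcd(5,30) + gcd(12,4) + gcd(17,34) = 5+4+17 = 26.
Pick's theorem gives I = A − B/2 + 1 = 170 − 26/2 + 1 = 158, so the closed region contains I + B = 158 + 26 = 184 lattice points.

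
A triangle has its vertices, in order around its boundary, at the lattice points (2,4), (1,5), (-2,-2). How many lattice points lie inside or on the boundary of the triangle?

8

The shoelace formula gives twice the area as |(2·5 − 1·4) + (1·(-2) − (-2)·5) + ((-2)·4 − 2·(-2))| = 10, so the area is 5.
Along each edge there are gcd(|Δx|,|Δy|)+1 lattice points, so counting each shared vertex once the boundary has gcd(1,1) + gcd(3,7) + gcd(4,6) = 1+1+2 = 4.
Pick's theorem gives I = A − B/2 + 1 = 5 − 4/2 + 1 = 4, so the closed region contains I + B = 4 + 4 = 8 lattice points.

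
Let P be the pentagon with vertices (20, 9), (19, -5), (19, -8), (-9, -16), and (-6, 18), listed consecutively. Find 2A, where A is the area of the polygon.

Using the shoelace formula, 2A = |[20·(-5) − 19·9] + [19·(-8) − 19·(-5)] + [19·(-16) − (-9)·(-8)] + [(-9)·18 − (-6)·(-16)] + [(-6)·9 − 20·18]| = 1376, so the area is 688.

1376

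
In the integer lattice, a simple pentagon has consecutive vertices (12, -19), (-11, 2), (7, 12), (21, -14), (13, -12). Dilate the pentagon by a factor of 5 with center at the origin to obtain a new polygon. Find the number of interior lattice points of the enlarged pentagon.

By the shoelace formula, twice the signed area is |[12·2 − (-11)·(-19)] + [(-11)·12 − 7·2] + [7·(-14) − 21·12] + [21·(-12) − 13·(-14)] + [13·(-19) − 12·(-12)]| = 854, so the area is 427.
Along each edge there are gcd(|Δx|,|Δy|)+1 lattice points, so counting each shared vertex once the boundary has gcd(23,21) + gcd(18,10) + gcd(14,26) + gcd(8,2) + gcd(1,7) = 1+2+2+2+1 = 8.
Scaling by 5 multiplies the area by 5² = 25 (so the new area is 10675) and multiplies the boundary lattice-point count by 5, giving 40.
By Pick's theorem, the interior count of the dilated polygon is 10675 − 40/2 + 1 = 10656.

10656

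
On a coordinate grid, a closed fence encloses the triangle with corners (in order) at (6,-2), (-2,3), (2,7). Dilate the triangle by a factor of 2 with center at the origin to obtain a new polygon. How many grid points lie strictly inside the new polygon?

99

By the shoelace formula, twice the signed area is |(6·3 − (-2)·(-2)) + ((-2)·7 − 2·3) + (2·(-2) − 6·7)| = 52, so the area is 26.
Summing gcd(|Δx|,|Δy|) over the edges gives the boundary count: gcd(8,5) + gcd(4,4) + gcd(4,9) = 1+4+1 = 6.
Scaling by 2 multiplies the area by 2² = 4 (so the new area is 104) and multiplies the boundary lattice-point count by 2, giving 12.
By Pick's theorem, the interior count of the dilated polygon is 104 − 12/2 + 1 = 99.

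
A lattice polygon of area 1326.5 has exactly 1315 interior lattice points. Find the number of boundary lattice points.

Pick's theorem gives A = I + B/2 − 1, so B = 2(A − I + 1) = 2(1326.5 − 1315 + 1) = 25.

25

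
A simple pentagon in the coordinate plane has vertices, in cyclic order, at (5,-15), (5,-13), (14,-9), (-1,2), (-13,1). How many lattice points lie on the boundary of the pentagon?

7

Summing gcd(|Δx|,|Δy|) over the edges gives the boundary count: gcd(0,2) + gcd(9,4) + gcd(15,11) + gcd(12,1) + gcd(18,16) = 2+1+1+1+2 = 7.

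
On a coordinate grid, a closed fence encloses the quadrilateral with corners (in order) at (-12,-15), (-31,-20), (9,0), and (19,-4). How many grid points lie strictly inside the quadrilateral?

196

By the shoelace formula, twice the signed area is |((-12)·(-20) − (-31)·(-15)) + ((-31)·0 − 9·(-20)) + (9·(-4) − 19·0) + (19·(-15) − (-12)·(-4))| = 414, so the area is 207.
Summing gcd(|Δx|,|Δy|) over the edges gives the boundary count: gcd(19,5) + gcd(40,20) + gcd(10,4) + gcd(31,11) = 1+20+2+1 = 24.
Pick's theorem gives I = A − B/2 + 1 = 207 − 24/2 + 1 = 196.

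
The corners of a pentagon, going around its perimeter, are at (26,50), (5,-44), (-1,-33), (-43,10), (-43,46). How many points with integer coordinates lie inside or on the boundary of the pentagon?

By the shoelace formula, twice the signed area is |(26·(-44) − 5·50) + (5·(-33) − (-1)·(-44)) + ((-1)·10 − (-43)·(-33)) + ((-43)·46 − (-43)·10) + ((-43)·50 − 26·46)| = 7926, so the area is 3963.
Along each edge there are gcd(|Δx|,|Δy|)+1 lattice points, so counting each shared vertex once the boundary has gcd(21,94) + gcd(6,11) + gcd(42,43) + gcd(0,36) + gcd(69,4) = 1+1+1+36+1 = 40.
Pick's theorem gives I = A − B/2 + 1 = 3963 − 40/2 + 1 = 3944, so the closed region contains I + B = 3944 + 40 = 3984 lattice points.

3984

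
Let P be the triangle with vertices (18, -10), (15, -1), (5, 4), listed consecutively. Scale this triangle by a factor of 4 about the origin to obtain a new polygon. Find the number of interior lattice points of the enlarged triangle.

Using the shoelace formula, 2A = |(18·(-1) − 15·(-10)) + (15·4 − 5·(-1)) + (5·(-10) − 18·4)| = 75, so the area is 75/2.
The number of boundary lattice points is Σ gcd(|Δx|,|Δy|) = gcd(3,9) + gcd(10,5) + gcd(13,14) = 3+5+1 = 9.
Scaling by 4 multiplies the area by 4² = 16 (so the new area is 600) and multiplies the boundary lattice-point count by 4, giving 36.
By Pick's theorem, the interior count of the dilated polygon is 600 − 36/2 + 1 = 583.

583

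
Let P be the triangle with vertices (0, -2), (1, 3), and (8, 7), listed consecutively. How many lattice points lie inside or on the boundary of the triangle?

18

The shoelace formula gives twice the area as |[0·3 − 1·(-2)] + [1·7 − 8·3] + [8·(-2) − 0·7]| = 31, so the area is 31/2.
Summing gcd(|Δx|,|Δy|) over the edges gives the boundary count: gcd(1,5) + gcd(7,4) + gcd(8,9) = 1+1+1 = 3.
Pick's theorem gives I = A − B/2 + 1 = 31/2 − 3/2 + 1 = 15, so the closed region contains I + B = 15 + 3 = 18 lattice points.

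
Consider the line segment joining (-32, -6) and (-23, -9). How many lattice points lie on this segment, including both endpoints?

4

The number of lattice points on a segment between lattice points is gcd(|Δx|,|Δy|) + 1 = gcd(9,3) + 1 = 3 + 1 = 4.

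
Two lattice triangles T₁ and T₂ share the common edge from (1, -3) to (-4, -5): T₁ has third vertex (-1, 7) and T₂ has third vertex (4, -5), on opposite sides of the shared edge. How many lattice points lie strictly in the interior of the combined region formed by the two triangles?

The union is the simple quadrilateral with vertices (1, -3), (-1, 7), (-4, -5), (4, -5) in order.
The shoelace formula gives twice the area as |[1·7 − (-1)·(-3)] + [(-1)·(-5) − (-4)·7] + [(-4)·(-5) − 4·(-5)] + [4·(-3) − 1·(-5)]| = 70, so the area is 35.
Summing gcd(|Δx|,|Δy|) over the edges gives the boundary count: gcd(2,10) + gcd(3,12) + gcd(8,0) + gcd(3,2) = 2+3+8+1 = 14.
By Pick's theorem I = A − B/2 + 1 = 35 − 14/2 + 1 = 29.

29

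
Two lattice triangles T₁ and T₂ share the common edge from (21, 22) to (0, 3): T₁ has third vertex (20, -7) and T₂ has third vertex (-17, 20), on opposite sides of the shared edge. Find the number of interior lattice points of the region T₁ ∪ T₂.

The union is the simple quadrilateral with vertices (21, 22), (20, -7), (0, 3), (-17, 20) in order.
The shoelace formula gives twice the area as |[21·(-7) − 20·22] + [20·3 − 0·(-7)] + [0·20 − (-17)·3] + [(-17)·22 − 21·20]| = 1270, so the area is 635.
Along each edge there are gcd(|Δx|,|Δy|)+1 lattice points, so counting each shared vertex once the boundary has gcd(1,29) + gcd(20,10) + gcd(17,17) + gcd(38,2) = 1+10+17+2 = 30.
By Pick's theorem I = A − B/2 + 1 = 635 − 30/2 + 1 = 621.

621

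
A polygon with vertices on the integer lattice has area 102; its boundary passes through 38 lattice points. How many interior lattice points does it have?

84

Pick's theorem A = I + B/2 − 1 rearranges to I = A − B/2 + 1 = 102 − 38/2 + 1 = 84.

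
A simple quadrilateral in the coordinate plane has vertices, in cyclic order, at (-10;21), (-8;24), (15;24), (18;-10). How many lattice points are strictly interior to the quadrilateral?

452

Using the shoelace formula, 2A = |((-10)·24 − (-8)·21) + ((-8)·24 − 15·24) + (15·(-10) − 18·24) + (18·21 − (-10)·(-10))| = 928, so the area is 464.
Summing gcd(|Δx|,|Δy|) over the edges gives the boundary count: gcd(2,3) + gcd(23,0) + gcd(3,34) + gcd(28,31) = 1+23+1+1 = 26.
By Pick's theorem A = I + B/2 − 1, so I = 464 − 26/2 + 1 = 452.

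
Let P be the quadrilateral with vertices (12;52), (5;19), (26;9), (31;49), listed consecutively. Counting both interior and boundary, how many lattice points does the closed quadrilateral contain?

The shoelace formula gives twice the area as |[12·19 − 5·52] + [5·9 − 26·19] + [26·49 − 31·9] + [31·52 − 12·49]| = 1538, so the area is 769.
Along each edge there are gcd(|Δx|,|Δy|)+1 lattice points, so counting each shared vertex once the boundary has gcd(7,33) + gcd(21,10) + gcd(5,40) + gcd(19,3) = 1+1+5+1 = 8.
Pick's theorem gives I = A − B/2 + 1 = 769 − 8/2 + 1 = 766, so the closed region contains I + B = 766 + 8 = 774 lattice points.

774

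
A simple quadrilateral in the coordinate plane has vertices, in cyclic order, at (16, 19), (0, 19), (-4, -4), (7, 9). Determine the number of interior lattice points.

The shoelace formula gives twice the area as |(16·19 − 0·19) + (0·(-4) − (-4)·19) + ((-4)·9 − 7·(-4)) + (7·19 − 16·9)| = 361, so the area is 361/2.
The number of boundary lattice points is Σ gcd(|Δx|,|Δy|) = gcd(16,0) + gcd(4,23) + gcd(11,13) + gcd(9,10) = 16+1+1+1 = 19.
Pick's theorem gives I = A − B/2 + 1 = 361/2 − 19/2 + 1 = 172.

172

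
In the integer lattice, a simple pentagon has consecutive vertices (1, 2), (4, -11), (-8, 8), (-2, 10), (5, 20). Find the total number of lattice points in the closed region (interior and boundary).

Using the shoelace formula, 2A = |[1·(-11) − 4·2] + [4·8 − (-8)·(-11)] + [(-8)·10 − (-2)·8] + [(-2)·20 − 5·10] + [5·2 − 1·20]| = 239, so the area is 239/2.
Along each edge there are gcd(|Δx|,|Δy|)+1 lattice points, so counting each shared vertex once the boundary has gcd(3,13) + gcd(12,19) + gcd(6,2) + gcd(7,10) + gcd(4,18) = 1+1+2+1+2 = 7.
Pick's theorem gives I = A − B/2 + 1 = 239/2 − 7/2 + 1 = 117, so the closed region contains I + B = 117 + 7 = 124 lattice points.

124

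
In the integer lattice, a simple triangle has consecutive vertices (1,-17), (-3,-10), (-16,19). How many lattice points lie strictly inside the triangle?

Using the shoelace formula, 2A = |(1·(-10) − (-3)·(-17)) + ((-3)·19 − (-16)·(-10)) + ((-16)·(-17) − 1·19)| = 25, so the area is 25/2.
Summing gcd(|Δx|,|Δy|) over the edges gives the boundary count: gcd(4,7) + gcd(13,29) + gcd(17,36) = 1+1+1 = 3.
Pick's theorem gives I = A − B/2 + 1 = 25/2 − 3/2 + 1 = 12.

12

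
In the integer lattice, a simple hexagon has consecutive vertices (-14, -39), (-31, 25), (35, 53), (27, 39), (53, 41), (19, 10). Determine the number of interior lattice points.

By the shoelace formula, twice the signed area is |[(-14)·25 − (-31)·(-39)] + [(-31)·53 − 35·25] + [35·39 − 27·53] + [27·41 − 53·39] + [53·10 − 19·41] + [19·(-39) − (-14)·10]| = 5953, so the area is 2976.5.
Summing gcd(|Δx|,|Δy|) over the edges gives the boundary count: gcd(17,64) + gcd(66,28) + gcd(8,14) + gcd(26,2) + gcd(34,31) + gcd(33,49) = 1+2+2+2+1+1 = 9.
Pick's theorem gives I = A − B/2 + 1 = 2976.5 − 9/2 + 1 = 2973.

2973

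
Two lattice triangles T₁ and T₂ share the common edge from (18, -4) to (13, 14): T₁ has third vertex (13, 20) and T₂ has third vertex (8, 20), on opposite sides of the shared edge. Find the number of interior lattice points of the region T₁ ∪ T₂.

41

The union is the simple quadrilateral with vertices (18, -4), (13, 20), (13, 14), (8, 20) in order.
Using the shoelace formula, 2A = |(18·20 − 13·(-4)) + (13·14 − 13·20) + (13·20 − 8·14) + (8·(-4) − 18·20)| = 90, so the area is 45.
Summing gcd(|Δx|,|Δy|) over the edges gives the boundary count: gcd(5,24) + gcd(0,6) + gcd(5,6) + gcd(10,24) = 1+6+1+2 = 10.
By Pick's theorem I = A − B/2 + 1 = 45 − 10/2 + 1 = 41.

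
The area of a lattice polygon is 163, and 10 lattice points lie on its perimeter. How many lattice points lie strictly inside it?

159

From Pick's theorem, I = A − B/2 + 1 = 163 − 10/2 + 1 = 159.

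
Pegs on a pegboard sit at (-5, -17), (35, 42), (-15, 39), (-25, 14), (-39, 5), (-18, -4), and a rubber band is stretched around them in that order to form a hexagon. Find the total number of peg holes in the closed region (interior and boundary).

2062

By the shoelace formula, twice the signed area is |((-5)·42 − 35·(-17)) + (35·39 − (-15)·42) + ((-15)·14 − (-25)·39) + ((-25)·5 − (-39)·14) + ((-39)·(-4) − (-18)·5) + ((-18)·(-17) − (-5)·(-4))| = 4098, so the area is 2049.
Along each edge there are gcd(|Δx|,|Δy|)+1 lattice points, so counting each shared vertex once the boundary has gcd(40,59) + gcd(50,3) + gcd(10,25) + gcd(14,9) + gcd(21,9) + gcd(13,13) = 1+1+5+1+3+13 = 24.
Pick's theorem gives I = A − B/2 + 1 = 2049 − 24/2 + 1 = 2038, so the closed region contains I + B = 2038 + 24 = 2062 lattice points.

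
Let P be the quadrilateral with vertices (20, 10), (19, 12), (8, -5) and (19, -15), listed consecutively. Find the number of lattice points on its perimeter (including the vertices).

4

The number of boundary lattice points is Σ gcd(|Δx|,|Δy|) = gcd(1,2) + gcd(11,17) + gcd(11,10) + gcd(1,25) = 1+1+1+1 = 4.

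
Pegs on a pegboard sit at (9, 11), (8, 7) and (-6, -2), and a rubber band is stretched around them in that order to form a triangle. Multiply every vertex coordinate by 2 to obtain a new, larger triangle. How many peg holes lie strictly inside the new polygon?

The shoelace formula gives twice the area as |[9·7 − 8·11] + [8·(-2) − (-6)·7] + [(-6)·11 − 9·(-2)]| = 47, so the area is 47/2.
The number of boundary lattice points is Σ gcd(|Δx|,|Δy|) = gcd(1,4) + gcd(14,9) + gcd(15,13) = 1+1+1 = 3.
Scaling by 2 multiplies the area by 2² = 4 (so the new area is 94) and multiplies the boundary lattice-point count by 2, giving 6.
By Pick's theorem, the interior count of the dilated polygon is 94 − 6/2 + 1 = 92.

92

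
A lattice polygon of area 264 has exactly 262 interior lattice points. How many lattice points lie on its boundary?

6

Pick's theorem gives A = I + B/2 − 1, so B = 2(A − I + 1) = 2(264 − 262 + 1) = 6.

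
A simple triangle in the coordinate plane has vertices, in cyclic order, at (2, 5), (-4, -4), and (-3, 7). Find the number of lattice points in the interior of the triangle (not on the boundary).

By the shoelace formula, twice the signed area is |[2·(-4) − (-4)·5] + [(-4)·7 − (-3)·(-4)] + [(-3)·5 − 2·7]| = 57, so the area is 28.5.
Summing gcd(|Δx|,|Δy|) over the edges gives the boundary count: gcd(6,9) + gcd(1,11) + gcd(5,2) = 3+1+1 = 5.
Pick's theorem gives I = A − B/2 + 1 = 28.5 − 5/2 + 1 = 27.

27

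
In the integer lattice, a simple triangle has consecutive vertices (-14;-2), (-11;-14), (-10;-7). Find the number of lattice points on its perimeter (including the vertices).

Summing gcd(|Δx|,|Δy|) over the edges gives the boundary count: gcd(3,12) + gcd(1,7) + gcd(4,5) = 3+1+1 = 5.

5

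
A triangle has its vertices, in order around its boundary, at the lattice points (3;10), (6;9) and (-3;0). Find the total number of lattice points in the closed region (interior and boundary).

Using the shoelace formula, 2A = |[3·9 − 6·10] + [6·0 − (-3)·9] + [(-3)·10 − 3·0]| = 36, so the area is 18.
The number of boundary lattice points is Σ gcd(|Δx|,|Δy|) = gcd(3,1) + gcd(9,9) + gcd(6,10) = 1+9+2 = 12.
Pick's theorem gives I = A − B/2 + 1 = 18 − 12/2 + 1 = 13, so the closed region contains I + B = 13 + 12 = 25 lattice points.

25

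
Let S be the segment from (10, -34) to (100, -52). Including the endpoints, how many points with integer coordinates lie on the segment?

The number of lattice points on a segment between lattice points is gcd(|Δx|,|Δy|) + 1 = gcd(90,18) + 1 = 18 + 1 = 19.

19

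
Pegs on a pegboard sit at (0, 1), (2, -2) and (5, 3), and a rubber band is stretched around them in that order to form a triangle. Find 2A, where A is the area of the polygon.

The shoelace formula gives twice the area as |[0·(-2) − 2·1] + [2·3 − 5·(-2)] + [5·1 − 0·3]| = 19, so the area is 19/2.

19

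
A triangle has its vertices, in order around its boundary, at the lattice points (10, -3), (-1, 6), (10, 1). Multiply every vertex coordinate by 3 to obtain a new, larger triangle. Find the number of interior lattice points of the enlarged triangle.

Using the shoelace formula, 2A = |[10·6 − (-1)·(-3)] + [(-1)·1 − 10·6] + [10·(-3) − 10·1]| = 44, so the area is 22.
Summing gcd(|Δx|,|Δy|) over the edges gives the boundary count: gcd(11,9) + gcd(11,5) + gcd(0,4) = 1+1+4 = 6.
Scaling by 3 multiplies the area by 3² = 9 (so the new area is 198) and multiplies the boundary lattice-point count by 3, giving 18.
By Pick's theorem, the interior count of the dilated polygon is 198 − 18/2 + 1 = 190.

190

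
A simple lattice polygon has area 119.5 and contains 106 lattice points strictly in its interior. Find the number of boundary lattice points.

Pick's theorem gives A = I + B/2 − 1, so B = 2(A − I + 1) = 2(119.5 − 106 + 1) = 29.

29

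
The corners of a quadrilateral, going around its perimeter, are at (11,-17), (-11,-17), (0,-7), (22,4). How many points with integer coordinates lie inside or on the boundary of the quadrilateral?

By the shoelace formula, twice the signed area is |(11·(-17) − (-11)·(-17)) + ((-11)·(-7) − 0·(-17)) + (0·4 − 22·(-7)) + (22·(-17) − 11·4)| = 561, so the area is 561/2.
Along each edge there are gcd(|Δx|,|Δy|)+1 lattice points, so counting each shared vertex once the boundary has gcd(22,0) + gcd(11,10) + gcd(22,11) + gcd(11,21) = 22+1+11+1 = 35.
Pick's theorem gives I = A − B/2 + 1 = 561/2 − 35/2 + 1 = 264, so the closed region contains I + B = 264 + 35 = 299 lattice points.

299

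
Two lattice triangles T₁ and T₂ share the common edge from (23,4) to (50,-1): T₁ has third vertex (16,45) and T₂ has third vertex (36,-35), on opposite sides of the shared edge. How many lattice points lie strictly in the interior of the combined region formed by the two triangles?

1022

The union is the simple quadrilateral with vertices (23,4), (16,45), (50,-1), (36,-35) in order.
The shoelace formula gives twice the area as |(23·45 − 16·4) + (16·(-1) − 50·45) + (50·(-35) − 36·(-1)) + (36·4 − 23·(-35))| = 2060, so the area is 1030.
Along each edge there are gcd(|Δx|,|Δy|)+1 lattice points, so counting each shared vertex once the boundary has gcd(7,41) + gcd(34,46) + gcd(14,34) + gcd(13,39) = 1+2+2+13 = 18.
By Pick's theorem I = A − B/2 + 1 = 1030 − 18/2 + 1 = 1022.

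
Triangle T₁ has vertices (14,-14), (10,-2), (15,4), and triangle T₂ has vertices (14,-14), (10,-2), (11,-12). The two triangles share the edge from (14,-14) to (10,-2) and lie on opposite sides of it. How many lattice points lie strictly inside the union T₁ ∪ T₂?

The union is the simple quadrilateral with vertices (14,-14), (15,4), (10,-2), (11,-12) in order.
Using the shoelace formula, 2A = |(14·4 − 15·(-14)) + (15·(-2) − 10·4) + (10·(-12) − 11·(-2)) + (11·(-14) − 14·(-12))| = 112, so the area is 56.
Along each edge there are gcd(|Δx|,|Δy|)+1 lattice points, so counting each shared vertex once the boundary has gcd(1,18) + gcd(5,6) + gcd(1,10) + gcd(3,2) = 1+1+1+1 = 4.
By Pick's theorem I = A − B/2 + 1 = 56 − 4/2 + 1 = 55.

55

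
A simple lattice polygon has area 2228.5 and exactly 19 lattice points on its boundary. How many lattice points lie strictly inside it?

2220

From Pick's theorem, I = A − B/2 + 1 = 2228.5 − 19/2 + 1 = 2220.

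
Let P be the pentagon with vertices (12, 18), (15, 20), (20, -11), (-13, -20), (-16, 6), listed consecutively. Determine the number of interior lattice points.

By the shoelace formula, twice the signed area is |[12·20 − 15·18] + [15·(-11) − 20·20] + [20·(-20) − (-13)·(-11)] + [(-13)·6 − (-16)·(-20)] + [(-16)·18 − 12·6]| = 1896, so the area is 948.
Summing gcd(|Δx|,|Δy|) over the edges gives the boundary count: gcd(3,2) + gcd(5,31) + gcd(33,9) + gcd(3,26) + gcd(28,12) = 1+1+3+1+4 = 10.
By Pick's theorem A = I + B/2 − 1, so I = 948 − 10/2 + 1 = 944.

944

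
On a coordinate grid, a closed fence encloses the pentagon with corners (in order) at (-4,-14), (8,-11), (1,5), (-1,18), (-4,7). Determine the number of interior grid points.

177

By the shoelace formula, twice the signed area is |((-4)·(-11) − 8·(-14)) + (8·5 − 1·(-11)) + (1·18 − (-1)·5) + ((-1)·7 − (-4)·18) + ((-4)·(-14) − (-4)·7)| = 379, so the area is 189.5.
Along each edge there are gcd(|Δx|,|Δy|)+1 lattice points, so counting each shared vertex once the boundary has gcd(12,3) + gcd(7,16) + gcd(2,13) + gcd(3,11) + gcd(0,21) = 3+1+1+1+21 = 27.
By Pick's theorem A = I + B/2 − 1, so I = 189.5 − 27/2 + 1 = 177.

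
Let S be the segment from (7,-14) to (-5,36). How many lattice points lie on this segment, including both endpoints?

3

The number of lattice points on a segment between lattice points is gcd(|Δx|,|Δy|) + 1 = gcd(12,50) + 1 = 2 + 1 = 3.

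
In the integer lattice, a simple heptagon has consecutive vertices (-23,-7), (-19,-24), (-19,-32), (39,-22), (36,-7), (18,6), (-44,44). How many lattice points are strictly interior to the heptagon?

Using the shoelace formula, 2A = |[(-23)·(-24) − (-19)·(-7)] + [(-19)·(-32) − (-19)·(-24)] + [(-19)·(-22) − 39·(-32)] + [39·(-7) − 36·(-22)] + [36·6 − 18·(-7)] + [18·44 − (-44)·6] + [(-44)·(-7) − (-23)·44]| = 5474, so the area is 2737.
Summing gcd(|Δx|,|Δy|) over the edges gives the boundary count: gcd(4,17) + gcd(0,8) + gcd(58,10) + gcd(3,15) + gcd(18,13) + gcd(62,38) + gcd(21,51) = 1+8+2+3+1+2+3 = 20.
Pick's theorem gives I = A − B/2 + 1 = 2737 − 20/2 + 1 = 2728.

2728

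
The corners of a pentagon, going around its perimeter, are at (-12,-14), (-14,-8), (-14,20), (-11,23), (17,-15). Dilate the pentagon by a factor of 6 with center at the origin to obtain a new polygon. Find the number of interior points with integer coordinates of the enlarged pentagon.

22177

Using the shoelace formula, 2A = |[(-12)·(-8) − (-14)·(-14)] + [(-14)·20 − (-14)·(-8)] + [(-14)·23 − (-11)·20] + [(-11)·(-15) − 17·23] + [17·(-14) − (-12)·(-15)]| = 1238, so the area is 619.
Along each edge there are gcd(|Δx|,|Δy|)+1 lattice points, so counting each shared vertex once the boundary has gcd(2,6) + gcd(0,28) + gcd(3,3) + gcd(28,38) + gcd(29,1) = 2+28+3+2+1 = 36.
Scaling by 6 multiplies the area by 6² = 36 (so the new area is 22284) and multiplies the boundary lattice-point count by 6, giving 216.
By Pick's theorem, the interior count of the dilated polygon is 22284 − 216/2 + 1 = 22177.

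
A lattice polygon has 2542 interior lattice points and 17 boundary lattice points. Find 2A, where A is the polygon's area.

5099

By Pick's theorem, A = I + B/2 − 1 = 2542 + 17/2 − 1 = 5099/2.
Hence 2A = 5099.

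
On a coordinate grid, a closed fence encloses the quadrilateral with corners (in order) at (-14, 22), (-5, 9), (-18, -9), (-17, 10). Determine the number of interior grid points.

186

Using the shoelace formula, 2A = |[(-14)·9 − (-5)·22] + [(-5)·(-9) − (-18)·9] + [(-18)·10 − (-17)·(-9)] + [(-17)·22 − (-14)·10]| = 376, so the area is 188.
Summing gcd(|Δx|,|Δy|) over the edges gives the boundary count: gcd(9,13) + gcd(13,18) + gcd(1,19) + gcd(3,12) = 1+1+1+3 = 6.
Pick's theorem gives I = A − B/2 + 1 = 188 − 6/2 + 1 = 186.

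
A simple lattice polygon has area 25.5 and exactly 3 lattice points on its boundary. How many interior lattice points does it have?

Pick's theorem A = I + B/2 − 1 rearranges to I = A − B/2 + 1 = 25.5 − 3/2 + 1 = 25.

25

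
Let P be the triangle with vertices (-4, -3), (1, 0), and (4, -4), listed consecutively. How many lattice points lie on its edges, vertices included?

3

Along each edge there are gcd(|Δx|,|Δy|)+1 lattice points, so counting each shared vertex once the boundary has gcd(5,3) + gcd(3,4) + gcd(8,1) = 1+1+1 = 3.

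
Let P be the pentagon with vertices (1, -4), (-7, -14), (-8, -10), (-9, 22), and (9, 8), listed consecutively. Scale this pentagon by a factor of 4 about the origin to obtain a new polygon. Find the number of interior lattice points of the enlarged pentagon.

5293

By the shoelace formula, twice the signed area is |[1·(-14) − (-7)·(-4)] + [(-7)·(-10) − (-8)·(-14)] + [(-8)·22 − (-9)·(-10)] + [(-9)·8 − 9·22] + [9·(-4) − 1·8]| = 664, so the area is 332.
The number of boundary lattice points is Σ gcd(|Δx|,|Δy|) = gcd(8,10) + gcd(1,4) + gcd(1,32) + gcd(18,14) + gcd(8,12) = 2+1+1+2+4 = 10.
Scaling by 4 multiplies the area by 4² = 16 (so the new area is 5312) and multiplies the boundary lattice-point count by 4, giving 40.
By Pick's theorem, the interior count of the dilated polygon is 5312 − 40/2 + 1 = 5293.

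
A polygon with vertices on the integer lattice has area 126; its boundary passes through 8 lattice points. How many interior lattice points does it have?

From Pick's theorem, I = A − B/2 + 1 = 126 − 8/2 + 1 = 123.

123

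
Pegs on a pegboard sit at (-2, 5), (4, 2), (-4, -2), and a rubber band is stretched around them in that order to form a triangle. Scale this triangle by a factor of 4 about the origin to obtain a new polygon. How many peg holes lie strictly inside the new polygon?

369

By the shoelace formula, twice the signed area is |[(-2)·2 − 4·5] + [4·(-2) − (-4)·2] + [(-4)·5 − (-2)·(-2)]| = 48, so the area is 24.
The number of boundary lattice points is Σ gcd(|Δx|,|Δy|) = gcd(6,3) + gcd(8,4) + gcd(2,7) = 3+4+1 = 8.
Scaling by 4 multiplies the area by 4² = 16 (so the new area is 384) and multiplies the boundary lattice-point count by 4, giving 32.
By Pick's theorem, the interior count of the dilated polygon is 384 − 32/2 + 1 = 369.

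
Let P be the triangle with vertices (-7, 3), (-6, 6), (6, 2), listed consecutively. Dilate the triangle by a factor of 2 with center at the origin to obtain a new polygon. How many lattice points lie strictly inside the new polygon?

75

By the shoelace formula, twice the signed area is |[(-7)·6 − (-6)·3] + [(-6)·2 − 6·6] + [6·3 − (-7)·2]| = 40, so the area is 20.
Along each edge there are gcd(|Δx|,|Δy|)+1 lattice points, so counting each shared vertex once the boundary has gcd(1,3) + gcd(12,4) + gcd(13,1) = 1+4+1 = 6.
Scaling by 2 multiplies the area by 2² = 4 (so the new area is 80) and multiplies the boundary lattice-point count by 2, giving 12.
By Pick's theorem, the interior count of the dilated polygon is 80 − 12/2 + 1 = 75.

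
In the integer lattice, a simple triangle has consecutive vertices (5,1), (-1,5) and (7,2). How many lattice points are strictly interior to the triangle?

6

Using the shoelace formula, 2A = |(5·5 − (-1)·1) + ((-1)·2 − 7·5) + (7·1 − 5·2)| = 14, so the area is 7.
The number of boundary lattice points is Σ gcd(|Δx|,|Δy|) = gcd(6,4) + gcd(8,3) + gcd(2,1) = 2+1+1 = 4.
Pick's theorem gives I = A − B/2 + 1 = 7 − 4/2 + 1 = 6.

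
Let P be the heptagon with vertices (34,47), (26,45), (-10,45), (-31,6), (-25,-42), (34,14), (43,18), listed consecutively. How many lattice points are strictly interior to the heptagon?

3582

The shoelace formula gives twice the area as |(34·45 − 26·47) + (26·45 − (-10)·45) + ((-10)·6 − (-31)·45) + ((-31)·(-42) − (-25)·6) + ((-25)·14 − 34·(-42)) + (34·18 − 43·14) + (43·47 − 34·18)| = 7212, so the area is 3606.
Along each edge there are gcd(|Δx|,|Δy|)+1 lattice points, so counting each shared vertex once the boundary has gcd(8,2) + gcd(36,0) + gcd(21,39) + gcd(6,48) + gcd(59,56) + gcd(9,4) + gcd(9,29) = 2+36+3+6+1+1+1 = 50.
Pick's theorem gives I = A − B/2 + 1 = 3606 − 50/2 + 1 = 3582.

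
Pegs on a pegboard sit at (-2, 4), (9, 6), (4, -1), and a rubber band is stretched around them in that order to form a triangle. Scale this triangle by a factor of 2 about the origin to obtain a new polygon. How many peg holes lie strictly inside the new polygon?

132

By the shoelace formula, twice the signed area is |[(-2)·6 − 9·4] + [9·(-1) − 4·6] + [4·4 − (-2)·(-1)]| = 67, so the area is 33.5.
The number of boundary lattice points is Σ gcd(|Δx|,|Δy|) = gcd(11,2) + gcd(5,7) + gcd(6,5) = 1+1+1 = 3.
Scaling by 2 multiplies the area by 2² = 4 (so the new area is 134) and multiplies the boundary lattice-point count by 2, giving 6.
By Pick's theorem, the interior count of the dilated polygon is 134 − 6/2 + 1 = 132.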